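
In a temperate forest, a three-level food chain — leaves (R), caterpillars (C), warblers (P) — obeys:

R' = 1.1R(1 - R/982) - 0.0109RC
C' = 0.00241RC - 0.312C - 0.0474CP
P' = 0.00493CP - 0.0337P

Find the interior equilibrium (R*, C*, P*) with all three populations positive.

From dP/dt = 0: 0.00493C* = 0.0337, so C* = 6.84.
From dR/dt = 0: 1.1(1 - R*/982) = 0.0109·6.84, giving R* = 982·(1 - 0.0677) = 915.
From dC/dt = 0: 0.00241·915 - 0.312 = 0.0474P*, so P* = 1.89/0.0474 = 40.

R* ≈ 915, C* ≈ 6.84, P* ≈ 40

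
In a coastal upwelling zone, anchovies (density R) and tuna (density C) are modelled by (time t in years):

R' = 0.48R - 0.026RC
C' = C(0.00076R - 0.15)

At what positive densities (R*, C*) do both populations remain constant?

Set dC/dt = 0 with C > 0: 0.00076R - 0.15 = 0, so R* = 0.15/0.00076 = 197.
Set dR/dt = 0 with R > 0: 0.48 - 0.026C = 0, so C* = 0.48/0.026 = 18.5.

R* ≈ 197, C* ≈ 18.5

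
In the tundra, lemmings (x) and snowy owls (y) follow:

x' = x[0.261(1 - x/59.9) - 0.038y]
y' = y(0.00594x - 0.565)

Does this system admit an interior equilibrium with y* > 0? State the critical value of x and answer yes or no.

The predator equation gives dy/dt > 0 only when x > 0.565/0.00594 = 95.1.
Without the predator, x → K = 59.9. Since 59.9 < 95.1, the predator cannot invade.

Threshold x = 95.1; K < 95.1, so no, the predator goes extinct.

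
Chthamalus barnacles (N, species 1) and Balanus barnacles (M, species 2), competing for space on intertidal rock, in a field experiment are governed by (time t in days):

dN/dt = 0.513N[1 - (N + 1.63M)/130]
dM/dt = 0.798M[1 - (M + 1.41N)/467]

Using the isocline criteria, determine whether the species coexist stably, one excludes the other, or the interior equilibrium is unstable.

Compare the nullcline intercepts: K1/α12 = 130/1.63 = 79.8 < K2 = 467; K2/α21 = 467/1.41 = 331 > K1 = 130.
Since the inequalities point opposite ways, species 2 can invade but species 1 cannot.

species 2 excludes species 1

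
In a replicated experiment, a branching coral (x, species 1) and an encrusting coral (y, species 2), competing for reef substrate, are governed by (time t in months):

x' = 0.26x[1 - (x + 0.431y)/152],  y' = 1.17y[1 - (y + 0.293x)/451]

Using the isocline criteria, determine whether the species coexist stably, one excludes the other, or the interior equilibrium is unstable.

species 2 excludes species 1

Compare the nullcline intercepts: K1/α12 = 152/0.431 = 353 < K2 = 451; K2/α21 = 451/0.293 = 1540 > K1 = 152.
Since the inequalities point opposite ways, species 2 can invade but species 1 cannot.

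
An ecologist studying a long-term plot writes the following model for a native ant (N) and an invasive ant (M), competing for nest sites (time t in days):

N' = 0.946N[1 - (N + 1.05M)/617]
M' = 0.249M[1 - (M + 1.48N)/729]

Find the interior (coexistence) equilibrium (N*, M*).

Setting both brackets to zero gives the nullclines N + 1.05M = 617 and 1.48N + M = 729.
Substituting M = 729 - 1.48N into the first: N(1 - 1.05·1.48) = 617 - 1.05·729.
So N* = -148/-0.554 = 268, and then M* = 729 - 1.48·268 = 332.

N* ≈ 268, M* ≈ 332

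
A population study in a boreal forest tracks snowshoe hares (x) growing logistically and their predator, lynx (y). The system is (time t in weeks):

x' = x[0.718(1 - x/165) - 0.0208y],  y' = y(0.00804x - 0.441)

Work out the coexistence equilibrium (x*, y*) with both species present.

x* ≈ 54.9, y* ≈ 23

From dy/dt = 0 with y > 0: 0.00804x* = 0.441, so x* = 54.9.
Substitute into dx/dt = 0: 0.718(1 - 54.9/165) = 0.0208y*.
The bracket is 0.668, giving y* = 0.479/0.0208 = 23.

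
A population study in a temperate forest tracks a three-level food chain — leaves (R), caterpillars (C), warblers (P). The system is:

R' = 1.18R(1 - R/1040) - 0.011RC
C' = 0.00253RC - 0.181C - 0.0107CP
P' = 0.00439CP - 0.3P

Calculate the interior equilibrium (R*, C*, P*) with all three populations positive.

R* ≈ 377, C* ≈ 68.3, P* ≈ 72.3

From dP/dt = 0: 0.00439C* = 0.3, so C* = 68.3.
From dR/dt = 0: 1.18(1 - R*/1040) = 0.011·68.3, giving R* = 1040·(1 - 0.637) = 377.
From dC/dt = 0: 0.00253·377 - 0.181 = 0.0107P*, so P* = 0.774/0.0107 = 72.3.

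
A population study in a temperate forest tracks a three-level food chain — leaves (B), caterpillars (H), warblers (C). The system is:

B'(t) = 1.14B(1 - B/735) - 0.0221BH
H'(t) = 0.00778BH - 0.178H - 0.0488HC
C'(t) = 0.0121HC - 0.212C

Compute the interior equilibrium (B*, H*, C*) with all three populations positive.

B* ≈ 485, H* ≈ 17.5, C* ≈ 73.7

From dC/dt = 0: 0.0121H* = 0.212, so H* = 17.5.
From dB/dt = 0: 1.14(1 - B*/735) = 0.0221·17.5, giving B* = 735·(1 - 0.34) = 485.
From dH/dt = 0: 0.00778·485 - 0.178 = 0.0488C*, so C* = 3.6/0.0488 = 73.7.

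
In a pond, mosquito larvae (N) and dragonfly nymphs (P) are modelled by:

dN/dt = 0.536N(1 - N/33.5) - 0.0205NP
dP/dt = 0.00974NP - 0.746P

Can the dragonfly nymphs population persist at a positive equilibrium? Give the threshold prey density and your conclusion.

The predator equation gives dP/dt > 0 only when N > 0.746/0.00974 = 76.6.
Without the predator, N → K = 33.5. Since 33.5 < 76.6, the predator cannot invade.

Threshold N = 76.6; K < 76.6, so no, the predator goes extinct.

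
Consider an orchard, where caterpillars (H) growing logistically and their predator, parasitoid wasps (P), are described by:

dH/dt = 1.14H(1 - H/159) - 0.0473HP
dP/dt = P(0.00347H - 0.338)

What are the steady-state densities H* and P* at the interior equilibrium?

From dP/dt = 0 with P > 0: 0.00347H* = 0.338, so H* = 97.4.
Substitute into dH/dt = 0: 1.14(1 - 97.4/159) = 0.0473P*.
The bracket is 0.387, giving P* = 0.442/0.0473 = 9.34.

H* ≈ 97.4, P* ≈ 9.34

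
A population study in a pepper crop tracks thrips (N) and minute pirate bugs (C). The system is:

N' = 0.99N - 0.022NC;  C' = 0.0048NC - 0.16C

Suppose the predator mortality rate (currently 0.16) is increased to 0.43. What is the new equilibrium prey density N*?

At the interior fixed point, setting dC/dt = 0 with C > 0 fixes N* = (predator death rate)/(NC coefficient) — independent of the other coefficients.
With the change, N* = 0.43/0.0048 = 89.6; it rises from 33.3.

N* ≈ 89.6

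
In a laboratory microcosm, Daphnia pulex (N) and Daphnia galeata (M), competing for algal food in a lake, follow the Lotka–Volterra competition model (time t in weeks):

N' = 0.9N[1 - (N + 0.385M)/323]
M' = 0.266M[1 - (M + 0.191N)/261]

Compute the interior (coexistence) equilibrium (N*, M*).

N* ≈ 240, M* ≈ 215

Setting both brackets to zero gives the nullclines N + 0.385M = 323 and 0.191N + M = 261.
Substituting M = 261 - 0.191N into the first: N(1 - 0.385·0.191) = 323 - 0.385·261.
So N* = 223/0.926 = 240, and then M* = 261 - 0.191·240 = 215.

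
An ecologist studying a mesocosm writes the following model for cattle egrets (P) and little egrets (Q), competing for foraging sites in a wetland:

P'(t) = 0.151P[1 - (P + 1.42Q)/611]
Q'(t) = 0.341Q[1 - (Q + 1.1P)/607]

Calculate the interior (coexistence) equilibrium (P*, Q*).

P* ≈ 447, Q* ≈ 116

Setting both brackets to zero gives the nullclines P + 1.42Q = 611 and 1.1P + Q = 607.
Substituting Q = 607 - 1.1P into the first: P(1 - 1.42·1.1) = 611 - 1.42·607.
So P* = -251/-0.562 = 447, and then Q* = 607 - 1.1·447 = 116.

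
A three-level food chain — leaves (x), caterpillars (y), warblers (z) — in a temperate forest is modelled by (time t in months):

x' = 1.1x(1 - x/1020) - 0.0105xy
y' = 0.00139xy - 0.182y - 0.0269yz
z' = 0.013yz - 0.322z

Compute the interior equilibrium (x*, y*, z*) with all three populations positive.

From dz/dt = 0: 0.013y* = 0.322, so y* = 24.8.
From dx/dt = 0: 1.1(1 - x*/1020) = 0.0105·24.8, giving x* = 1020·(1 - 0.236) = 779.
From dy/dt = 0: 0.00139·779 - 0.182 = 0.0269z*, so z* = 0.901/0.0269 = 33.5.

x* ≈ 779, y* ≈ 24.8, z* ≈ 33.5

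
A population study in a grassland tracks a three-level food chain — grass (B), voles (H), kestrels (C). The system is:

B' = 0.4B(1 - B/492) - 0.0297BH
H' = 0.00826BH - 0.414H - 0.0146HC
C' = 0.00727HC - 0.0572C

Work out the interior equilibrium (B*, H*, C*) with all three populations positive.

B* ≈ 205, H* ≈ 7.87, C* ≈ 87.4

From dC/dt = 0: 0.00727H* = 0.0572, so H* = 7.87.
From dB/dt = 0: 0.4(1 - B*/492) = 0.0297·7.87, giving B* = 492·(1 - 0.584) = 205.
From dH/dt = 0: 0.00826·205 - 0.414 = 0.0146C*, so C* = 1.28/0.0146 = 87.4.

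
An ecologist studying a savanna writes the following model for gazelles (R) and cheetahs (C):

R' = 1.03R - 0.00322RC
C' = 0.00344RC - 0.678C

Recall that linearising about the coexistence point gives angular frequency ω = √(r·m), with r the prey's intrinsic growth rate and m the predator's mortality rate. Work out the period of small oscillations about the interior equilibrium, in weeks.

T ≈ 7.52 weeks

Here r = 1.03 and m = 0.678, so r·m = 0.698.
ω = √0.698 = 0.836 per week, hence T = 2π/ω ≈ 7.52 weeks.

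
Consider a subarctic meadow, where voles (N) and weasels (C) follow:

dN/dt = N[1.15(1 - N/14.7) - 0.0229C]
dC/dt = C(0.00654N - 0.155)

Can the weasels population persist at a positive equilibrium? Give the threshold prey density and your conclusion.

The predator equation gives dC/dt > 0 only when N > 0.155/0.00654 = 23.7.
Without the predator, N → K = 14.7. Since 14.7 < 23.7, the predator cannot invade.

Threshold N = 23.7; K < 23.7, so no, the predator goes extinct.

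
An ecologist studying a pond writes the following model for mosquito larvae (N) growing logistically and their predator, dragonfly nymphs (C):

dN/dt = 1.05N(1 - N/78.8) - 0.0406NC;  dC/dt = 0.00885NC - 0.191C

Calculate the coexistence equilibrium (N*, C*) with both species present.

From dC/dt = 0 with C > 0: 0.00885N* = 0.191, so N* = 21.6.
Substitute into dN/dt = 0: 1.05(1 - 21.6/78.8) = 0.0406C*.
The bracket is 0.726, giving C* = 0.762/0.0406 = 18.8.

N* ≈ 21.6, C* ≈ 18.8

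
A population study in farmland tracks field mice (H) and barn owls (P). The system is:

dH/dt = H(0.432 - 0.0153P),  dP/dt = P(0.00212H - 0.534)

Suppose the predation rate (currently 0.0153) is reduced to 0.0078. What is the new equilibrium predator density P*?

P* ≈ 55.4

At the interior fixed point, setting dH/dt = 0 with H > 0 fixes P* = (prey growth rate)/(HP coefficient) — independent of the other coefficients.
With the change, P* = 0.432/0.0078 = 55.4; it rises from 28.2.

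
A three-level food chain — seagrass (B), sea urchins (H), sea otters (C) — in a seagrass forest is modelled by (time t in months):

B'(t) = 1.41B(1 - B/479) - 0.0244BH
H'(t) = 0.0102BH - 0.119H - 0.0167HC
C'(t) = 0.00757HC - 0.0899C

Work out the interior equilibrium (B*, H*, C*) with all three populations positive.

B* ≈ 381, H* ≈ 11.9, C* ≈ 225

From dC/dt = 0: 0.00757H* = 0.0899, so H* = 11.9.
From dB/dt = 0: 1.41(1 - B*/479) = 0.0244·11.9, giving B* = 479·(1 - 0.206) = 381.
From dH/dt = 0: 0.0102·381 - 0.119 = 0.0167C*, so C* = 3.76/0.0167 = 225.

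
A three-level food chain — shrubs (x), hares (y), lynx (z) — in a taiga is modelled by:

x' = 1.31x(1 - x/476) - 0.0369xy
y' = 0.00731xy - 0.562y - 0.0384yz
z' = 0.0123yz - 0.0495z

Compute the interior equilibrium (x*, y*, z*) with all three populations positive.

x* ≈ 422, y* ≈ 4.02, z* ≈ 65.7

From dz/dt = 0: 0.0123y* = 0.0495, so y* = 4.02.
From dx/dt = 0: 1.31(1 - x*/476) = 0.0369·4.02, giving x* = 476·(1 - 0.113) = 422.
From dy/dt = 0: 0.00731·422 - 0.562 = 0.0384z*, so z* = 2.52/0.0384 = 65.7.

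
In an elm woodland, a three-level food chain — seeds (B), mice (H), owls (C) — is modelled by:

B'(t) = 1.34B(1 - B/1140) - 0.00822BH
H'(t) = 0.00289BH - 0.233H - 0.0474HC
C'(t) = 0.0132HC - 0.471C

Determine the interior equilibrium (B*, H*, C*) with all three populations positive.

B* ≈ 890, H* ≈ 35.7, C* ≈ 49.4

From dC/dt = 0: 0.0132H* = 0.471, so H* = 35.7.
From dB/dt = 0: 1.34(1 - B*/1140) = 0.00822·35.7, giving B* = 1140·(1 - 0.219) = 890.
From dH/dt = 0: 0.00289·890 - 0.233 = 0.0474C*, so C* = 2.34/0.0474 = 49.4.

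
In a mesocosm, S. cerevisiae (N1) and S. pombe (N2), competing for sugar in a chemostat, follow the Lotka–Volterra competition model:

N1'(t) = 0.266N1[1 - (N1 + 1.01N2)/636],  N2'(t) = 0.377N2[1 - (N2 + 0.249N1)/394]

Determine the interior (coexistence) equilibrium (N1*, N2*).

Setting both brackets to zero gives the nullclines N1 + 1.01N2 = 636 and 0.249N1 + N2 = 394.
Substituting N2 = 394 - 0.249N1 into the first: N1(1 - 1.01·0.249) = 636 - 1.01·394.
So N1* = 238/0.749 = 318, and then N2* = 394 - 0.249·318 = 315.

N1* ≈ 318, N2* ≈ 315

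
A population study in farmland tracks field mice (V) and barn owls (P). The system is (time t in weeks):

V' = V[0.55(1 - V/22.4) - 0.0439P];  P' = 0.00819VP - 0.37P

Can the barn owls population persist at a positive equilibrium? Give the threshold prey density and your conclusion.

The predator equation gives dP/dt > 0 only when V > 0.37/0.00819 = 45.2.
Without the predator, V → K = 22.4. Since 22.4 < 45.2, the predator cannot invade.

Threshold V = 45.2; K < 45.2, so no, the predator goes extinct.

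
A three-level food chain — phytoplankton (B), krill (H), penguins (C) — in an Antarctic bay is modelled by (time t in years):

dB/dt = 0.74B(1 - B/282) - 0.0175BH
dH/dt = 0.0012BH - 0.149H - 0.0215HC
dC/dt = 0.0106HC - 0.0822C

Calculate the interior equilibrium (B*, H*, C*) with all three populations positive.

B* ≈ 230, H* ≈ 7.75, C* ≈ 5.92

From dC/dt = 0: 0.0106H* = 0.0822, so H* = 7.75.
From dB/dt = 0: 0.74(1 - B*/282) = 0.0175·7.75, giving B* = 282·(1 - 0.183) = 230.
From dH/dt = 0: 0.0012·230 - 0.149 = 0.0215C*, so C* = 0.127/0.0215 = 5.92.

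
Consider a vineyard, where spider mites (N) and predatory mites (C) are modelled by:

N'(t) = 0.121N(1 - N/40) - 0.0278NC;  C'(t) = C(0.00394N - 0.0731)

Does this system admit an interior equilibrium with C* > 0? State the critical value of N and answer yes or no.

The predator equation gives dC/dt > 0 only when N > 0.0731/0.00394 = 18.6.
Without the predator, N → K = 40. Since 40 > 18.6, the predator can invade and persist.

Threshold N = 18.6; K > 18.6, so yes, the predator persists.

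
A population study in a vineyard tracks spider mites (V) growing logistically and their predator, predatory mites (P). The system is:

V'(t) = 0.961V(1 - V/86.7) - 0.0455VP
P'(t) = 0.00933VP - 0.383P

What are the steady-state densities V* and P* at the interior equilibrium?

V* ≈ 41.1, P* ≈ 11.1

From dP/dt = 0 with P > 0: 0.00933V* = 0.383, so V* = 41.1.
Substitute into dV/dt = 0: 0.961(1 - 41.1/86.7) = 0.0455P*.
The bracket is 0.527, giving P* = 0.506/0.0455 = 11.1.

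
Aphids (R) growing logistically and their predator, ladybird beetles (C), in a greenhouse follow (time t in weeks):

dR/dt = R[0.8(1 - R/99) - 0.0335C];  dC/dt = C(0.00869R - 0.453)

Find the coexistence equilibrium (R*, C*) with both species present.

R* ≈ 52.1, C* ≈ 11.3

From dC/dt = 0 with C > 0: 0.00869R* = 0.453, so R* = 52.1.
Substitute into dR/dt = 0: 0.8(1 - 52.1/99) = 0.0335C*.
The bracket is 0.473, giving C* = 0.379/0.0335 = 11.3.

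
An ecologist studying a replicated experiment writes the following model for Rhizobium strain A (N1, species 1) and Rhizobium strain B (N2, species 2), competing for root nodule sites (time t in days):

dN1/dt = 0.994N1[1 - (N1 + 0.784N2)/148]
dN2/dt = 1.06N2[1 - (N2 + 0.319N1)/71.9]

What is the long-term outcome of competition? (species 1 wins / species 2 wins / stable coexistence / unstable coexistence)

Compare the nullcline intercepts: K1/α12 = 148/0.784 = 189 > K2 = 71.9; K2/α21 = 71.9/0.319 = 225 > K1 = 148.
Since both inequalities hold, each species can invade when rare, so the interior equilibrium is stable.

stable coexistence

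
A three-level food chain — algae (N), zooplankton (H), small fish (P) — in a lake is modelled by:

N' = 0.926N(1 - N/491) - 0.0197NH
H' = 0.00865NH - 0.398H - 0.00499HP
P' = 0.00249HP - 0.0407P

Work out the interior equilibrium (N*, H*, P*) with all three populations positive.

N* ≈ 320, H* ≈ 16.3, P* ≈ 475

From dP/dt = 0: 0.00249H* = 0.0407, so H* = 16.3.
From dN/dt = 0: 0.926(1 - N*/491) = 0.0197·16.3, giving N* = 491·(1 - 0.348) = 320.
From dH/dt = 0: 0.00865·320 - 0.398 = 0.00499P*, so P* = 2.37/0.00499 = 475.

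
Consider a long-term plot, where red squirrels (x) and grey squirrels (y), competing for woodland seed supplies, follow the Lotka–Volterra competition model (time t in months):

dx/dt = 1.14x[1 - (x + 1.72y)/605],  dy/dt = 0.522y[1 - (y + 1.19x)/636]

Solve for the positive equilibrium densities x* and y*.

x* ≈ 467, y* ≈ 80.2

Setting both brackets to zero gives the nullclines x + 1.72y = 605 and 1.19x + y = 636.
Substituting y = 636 - 1.19x into the first: x(1 - 1.72·1.19) = 605 - 1.72·636.
So x* = -489/-1.05 = 467, and then y* = 636 - 1.19·467 = 80.2.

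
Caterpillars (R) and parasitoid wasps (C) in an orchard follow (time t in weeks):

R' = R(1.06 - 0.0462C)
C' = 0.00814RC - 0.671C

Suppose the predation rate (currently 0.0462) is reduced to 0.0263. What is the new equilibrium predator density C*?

At the interior fixed point, setting dR/dt = 0 with R > 0 fixes C* = (prey growth rate)/(RC coefficient) — independent of the other coefficients.
With the change, C* = 1.06/0.0263 = 40.3; it rises from 22.9.

C* ≈ 40.3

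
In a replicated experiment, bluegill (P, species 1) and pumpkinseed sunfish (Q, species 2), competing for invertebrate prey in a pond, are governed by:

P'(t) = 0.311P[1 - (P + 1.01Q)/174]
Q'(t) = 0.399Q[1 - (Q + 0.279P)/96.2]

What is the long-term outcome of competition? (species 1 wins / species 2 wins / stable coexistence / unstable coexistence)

Compare the nullcline intercepts: K1/α12 = 174/1.01 = 172 > K2 = 96.2; K2/α21 = 96.2/0.279 = 345 > K1 = 174.
Since both inequalities hold, each species can invade when rare, so the interior equilibrium is stable.

stable coexistence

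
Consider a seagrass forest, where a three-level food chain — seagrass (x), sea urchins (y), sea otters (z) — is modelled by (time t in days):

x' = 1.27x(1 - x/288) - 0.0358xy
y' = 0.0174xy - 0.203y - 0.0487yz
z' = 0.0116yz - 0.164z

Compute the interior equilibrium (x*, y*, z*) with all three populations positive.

x* ≈ 173, y* ≈ 14.1, z* ≈ 57.7

From dz/dt = 0: 0.0116y* = 0.164, so y* = 14.1.
From dx/dt = 0: 1.27(1 - x*/288) = 0.0358·14.1, giving x* = 288·(1 - 0.399) = 173.
From dy/dt = 0: 0.0174·173 - 0.203 = 0.0487z*, so z* = 2.81/0.0487 = 57.7.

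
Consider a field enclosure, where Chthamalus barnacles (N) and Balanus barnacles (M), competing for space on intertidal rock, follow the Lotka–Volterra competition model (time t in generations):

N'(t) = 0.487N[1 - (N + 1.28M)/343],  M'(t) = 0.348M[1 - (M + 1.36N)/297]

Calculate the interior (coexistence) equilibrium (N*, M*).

Setting both brackets to zero gives the nullclines N + 1.28M = 343 and 1.36N + M = 297.
Substituting M = 297 - 1.36N into the first: N(1 - 1.28·1.36) = 343 - 1.28·297.
So N* = -37.2/-0.741 = 50.2, and then M* = 297 - 1.36·50.2 = 229.

N* ≈ 50.2, M* ≈ 229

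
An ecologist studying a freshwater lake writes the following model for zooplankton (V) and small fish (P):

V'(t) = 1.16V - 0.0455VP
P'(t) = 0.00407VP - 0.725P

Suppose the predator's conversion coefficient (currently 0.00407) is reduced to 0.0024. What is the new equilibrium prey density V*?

V* ≈ 302

At the interior fixed point, setting dP/dt = 0 with P > 0 fixes V* = (predator death rate)/(VP coefficient) — independent of the other coefficients.
With the change, V* = 0.725/0.0024 = 302; it rises from 178.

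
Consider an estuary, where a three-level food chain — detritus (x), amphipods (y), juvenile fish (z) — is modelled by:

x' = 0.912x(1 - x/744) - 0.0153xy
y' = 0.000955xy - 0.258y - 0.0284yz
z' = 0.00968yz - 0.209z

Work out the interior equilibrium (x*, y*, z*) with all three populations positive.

From dz/dt = 0: 0.00968y* = 0.209, so y* = 21.6.
From dx/dt = 0: 0.912(1 - x*/744) = 0.0153·21.6, giving x* = 744·(1 - 0.362) = 475.
From dy/dt = 0: 0.000955·475 - 0.258 = 0.0284z*, so z* = 0.195/0.0284 = 6.87.

x* ≈ 475, y* ≈ 21.6, z* ≈ 6.87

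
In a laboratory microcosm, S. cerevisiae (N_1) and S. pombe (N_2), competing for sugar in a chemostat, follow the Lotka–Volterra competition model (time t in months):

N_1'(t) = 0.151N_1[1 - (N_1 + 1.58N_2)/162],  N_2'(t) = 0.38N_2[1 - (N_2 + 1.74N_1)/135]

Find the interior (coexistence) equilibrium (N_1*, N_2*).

Setting both brackets to zero gives the nullclines N_1 + 1.58N_2 = 162 and 1.74N_1 + N_2 = 135.
Substituting N_2 = 135 - 1.74N_1 into the first: N_1(1 - 1.58·1.74) = 162 - 1.58·135.
So N_1* = -51.3/-1.75 = 29.3, and then N_2* = 135 - 1.74·29.3 = 84.

N_1* ≈ 29.3, N_2* ≈ 84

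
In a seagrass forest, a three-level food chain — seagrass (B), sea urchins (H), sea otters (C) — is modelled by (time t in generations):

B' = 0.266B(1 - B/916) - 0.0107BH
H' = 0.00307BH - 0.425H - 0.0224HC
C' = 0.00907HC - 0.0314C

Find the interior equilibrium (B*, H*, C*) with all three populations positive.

B* ≈ 788, H* ≈ 3.46, C* ≈ 89.1

From dC/dt = 0: 0.00907H* = 0.0314, so H* = 3.46.
From dB/dt = 0: 0.266(1 - B*/916) = 0.0107·3.46, giving B* = 916·(1 - 0.139) = 788.
From dH/dt = 0: 0.00307·788 - 0.425 = 0.0224C*, so C* = 2/0.0224 = 89.1.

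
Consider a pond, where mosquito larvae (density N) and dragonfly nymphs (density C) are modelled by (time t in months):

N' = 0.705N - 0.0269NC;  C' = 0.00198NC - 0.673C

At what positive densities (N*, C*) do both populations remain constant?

N* ≈ 340, C* ≈ 26.2

Set dC/dt = 0 with C > 0: 0.00198N - 0.673 = 0, so N* = 0.673/0.00198 = 340.
Set dN/dt = 0 with N > 0: 0.705 - 0.0269C = 0, so C* = 0.705/0.0269 = 26.2.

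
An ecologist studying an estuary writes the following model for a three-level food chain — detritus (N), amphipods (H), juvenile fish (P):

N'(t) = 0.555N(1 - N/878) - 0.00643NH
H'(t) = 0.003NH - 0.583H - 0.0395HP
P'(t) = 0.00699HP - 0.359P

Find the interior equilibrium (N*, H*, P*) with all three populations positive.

From dP/dt = 0: 0.00699H* = 0.359, so H* = 51.4.
From dN/dt = 0: 0.555(1 - N*/878) = 0.00643·51.4, giving N* = 878·(1 - 0.595) = 356.
From dH/dt = 0: 0.003·356 - 0.583 = 0.0395P*, so P* = 0.484/0.0395 = 12.2.

N* ≈ 356, H* ≈ 51.4, P* ≈ 12.2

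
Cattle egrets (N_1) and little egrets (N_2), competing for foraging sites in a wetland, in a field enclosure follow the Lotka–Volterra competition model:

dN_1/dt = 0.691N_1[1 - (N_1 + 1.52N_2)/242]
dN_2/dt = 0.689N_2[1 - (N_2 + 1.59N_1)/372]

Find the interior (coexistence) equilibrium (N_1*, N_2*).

Setting both brackets to zero gives the nullclines N_1 + 1.52N_2 = 242 and 1.59N_1 + N_2 = 372.
Substituting N_2 = 372 - 1.59N_1 into the first: N_1(1 - 1.52·1.59) = 242 - 1.52·372.
So N_1* = -323/-1.42 = 228, and then N_2* = 372 - 1.59·228 = 9.02.

N_1* ≈ 228, N_2* ≈ 9.02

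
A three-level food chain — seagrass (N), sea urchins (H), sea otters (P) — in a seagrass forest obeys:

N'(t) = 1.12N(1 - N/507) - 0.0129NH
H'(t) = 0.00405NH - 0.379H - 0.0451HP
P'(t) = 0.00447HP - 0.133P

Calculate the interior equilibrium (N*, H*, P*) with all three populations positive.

From dP/dt = 0: 0.00447H* = 0.133, so H* = 29.8.
From dN/dt = 0: 1.12(1 - N*/507) = 0.0129·29.8, giving N* = 507·(1 - 0.343) = 333.
From dH/dt = 0: 0.00405·333 - 0.379 = 0.0451P*, so P* = 0.971/0.0451 = 21.5.

N* ≈ 333, H* ≈ 29.8, P* ≈ 21.5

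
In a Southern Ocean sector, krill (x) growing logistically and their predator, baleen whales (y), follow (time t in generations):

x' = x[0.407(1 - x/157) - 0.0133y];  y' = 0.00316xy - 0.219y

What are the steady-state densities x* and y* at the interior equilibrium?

From dy/dt = 0 with y > 0: 0.00316x* = 0.219, so x* = 69.3.
Substitute into dx/dt = 0: 0.407(1 - 69.3/157) = 0.0133y*.
The bracket is 0.559, giving y* = 0.227/0.0133 = 17.1.

x* ≈ 69.3, y* ≈ 17.1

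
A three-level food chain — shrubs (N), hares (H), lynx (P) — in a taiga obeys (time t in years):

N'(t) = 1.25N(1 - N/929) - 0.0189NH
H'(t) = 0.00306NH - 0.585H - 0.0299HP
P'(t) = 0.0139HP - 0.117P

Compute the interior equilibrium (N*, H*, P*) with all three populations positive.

From dP/dt = 0: 0.0139H* = 0.117, so H* = 8.42.
From dN/dt = 0: 1.25(1 - N*/929) = 0.0189·8.42, giving N* = 929·(1 - 0.127) = 811.
From dH/dt = 0: 0.00306·811 - 0.585 = 0.0299P*, so P* = 1.9/0.0299 = 63.4.

N* ≈ 811, H* ≈ 8.42, P* ≈ 63.4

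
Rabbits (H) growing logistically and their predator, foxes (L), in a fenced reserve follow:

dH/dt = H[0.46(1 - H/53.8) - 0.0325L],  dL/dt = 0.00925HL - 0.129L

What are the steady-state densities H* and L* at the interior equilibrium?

H* ≈ 13.9, L* ≈ 10.5

From dL/dt = 0 with L > 0: 0.00925H* = 0.129, so H* = 13.9.
Substitute into dH/dt = 0: 0.46(1 - 13.9/53.8) = 0.0325L*.
The bracket is 0.741, giving L* = 0.341/0.0325 = 10.5.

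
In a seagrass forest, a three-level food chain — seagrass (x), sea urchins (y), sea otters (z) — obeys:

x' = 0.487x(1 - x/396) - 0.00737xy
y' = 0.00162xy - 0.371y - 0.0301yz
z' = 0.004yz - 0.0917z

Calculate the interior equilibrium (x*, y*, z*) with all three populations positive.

x* ≈ 259, y* ≈ 22.9, z* ≈ 1.59

From dz/dt = 0: 0.004y* = 0.0917, so y* = 22.9.
From dx/dt = 0: 0.487(1 - x*/396) = 0.00737·22.9, giving x* = 396·(1 - 0.347) = 259.
From dy/dt = 0: 0.00162·259 - 0.371 = 0.0301z*, so z* = 0.048/0.0301 = 1.59.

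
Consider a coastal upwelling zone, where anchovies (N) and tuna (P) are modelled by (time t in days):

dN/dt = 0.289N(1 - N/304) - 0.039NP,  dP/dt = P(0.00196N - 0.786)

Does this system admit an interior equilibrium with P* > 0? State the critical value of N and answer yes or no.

Threshold N = 401; K < 401, so no, the predator goes extinct.

The predator equation gives dP/dt > 0 only when N > 0.786/0.00196 = 401.
Without the predator, N → K = 304. Since 304 < 401, the predator cannot invade.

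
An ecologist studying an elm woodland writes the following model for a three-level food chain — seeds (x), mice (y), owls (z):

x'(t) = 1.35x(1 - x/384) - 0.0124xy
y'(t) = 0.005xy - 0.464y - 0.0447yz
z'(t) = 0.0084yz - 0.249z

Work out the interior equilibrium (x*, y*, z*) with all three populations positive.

From dz/dt = 0: 0.0084y* = 0.249, so y* = 29.6.
From dx/dt = 0: 1.35(1 - x*/384) = 0.0124·29.6, giving x* = 384·(1 - 0.272) = 279.
From dy/dt = 0: 0.005·279 - 0.464 = 0.0447z*, so z* = 0.933/0.0447 = 20.9.

x* ≈ 279, y* ≈ 29.6, z* ≈ 20.9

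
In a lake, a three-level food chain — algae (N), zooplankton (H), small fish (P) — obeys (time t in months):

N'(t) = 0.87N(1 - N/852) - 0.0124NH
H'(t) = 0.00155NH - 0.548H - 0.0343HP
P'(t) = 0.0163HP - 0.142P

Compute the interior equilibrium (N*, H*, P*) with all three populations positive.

From dP/dt = 0: 0.0163H* = 0.142, so H* = 8.71.
From dN/dt = 0: 0.87(1 - N*/852) = 0.0124·8.71, giving N* = 852·(1 - 0.124) = 746.
From dH/dt = 0: 0.00155·746 - 0.548 = 0.0343P*, so P* = 0.609/0.0343 = 17.7.

N* ≈ 746, H* ≈ 8.71, P* ≈ 17.7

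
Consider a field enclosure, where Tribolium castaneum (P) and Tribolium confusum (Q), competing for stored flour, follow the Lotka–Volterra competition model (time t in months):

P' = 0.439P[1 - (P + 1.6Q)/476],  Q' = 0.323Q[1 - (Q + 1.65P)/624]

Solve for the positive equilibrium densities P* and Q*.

P* ≈ 319, Q* ≈ 98.4

Setting both brackets to zero gives the nullclines P + 1.6Q = 476 and 1.65P + Q = 624.
Substituting Q = 624 - 1.65P into the first: P(1 - 1.6·1.65) = 476 - 1.6·624.
So P* = -522/-1.64 = 319, and then Q* = 624 - 1.65·319 = 98.4.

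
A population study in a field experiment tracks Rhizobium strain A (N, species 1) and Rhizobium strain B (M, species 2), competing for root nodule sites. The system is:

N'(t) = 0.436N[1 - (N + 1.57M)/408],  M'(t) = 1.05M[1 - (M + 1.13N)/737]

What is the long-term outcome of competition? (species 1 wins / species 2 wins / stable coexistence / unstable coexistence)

species 2 excludes species 1

Compare the nullcline intercepts: K1/α12 = 408/1.57 = 260 < K2 = 737; K2/α21 = 737/1.13 = 652 > K1 = 408.
Since the inequalities point opposite ways, species 2 can invade but species 1 cannot.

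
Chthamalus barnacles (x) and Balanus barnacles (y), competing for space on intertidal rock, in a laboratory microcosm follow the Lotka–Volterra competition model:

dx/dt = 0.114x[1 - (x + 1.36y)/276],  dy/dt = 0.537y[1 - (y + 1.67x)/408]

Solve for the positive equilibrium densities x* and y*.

Setting both brackets to zero gives the nullclines x + 1.36y = 276 and 1.67x + y = 408.
Substituting y = 408 - 1.67x into the first: x(1 - 1.36·1.67) = 276 - 1.36·408.
So x* = -279/-1.27 = 219, and then y* = 408 - 1.67·219 = 41.6.

x* ≈ 219, y* ≈ 41.6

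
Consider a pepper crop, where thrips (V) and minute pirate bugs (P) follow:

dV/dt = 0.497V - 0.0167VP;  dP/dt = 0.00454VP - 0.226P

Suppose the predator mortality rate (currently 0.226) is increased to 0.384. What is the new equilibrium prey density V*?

V* ≈ 84.6

At the interior fixed point, setting dP/dt = 0 with P > 0 fixes V* = (predator death rate)/(VP coefficient) — independent of the other coefficients.
With the change, V* = 0.384/0.00454 = 84.6; it rises from 49.8.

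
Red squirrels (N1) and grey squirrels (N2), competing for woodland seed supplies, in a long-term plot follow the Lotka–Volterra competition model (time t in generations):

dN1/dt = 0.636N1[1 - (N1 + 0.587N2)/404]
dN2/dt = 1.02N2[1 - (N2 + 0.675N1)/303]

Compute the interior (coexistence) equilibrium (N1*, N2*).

Setting both brackets to zero gives the nullclines N1 + 0.587N2 = 404 and 0.675N1 + N2 = 303.
Substituting N2 = 303 - 0.675N1 into the first: N1(1 - 0.587·0.675) = 404 - 0.587·303.
So N1* = 226/0.604 = 375, and then N2* = 303 - 0.675·375 = 50.2.

N1* ≈ 375, N2* ≈ 50.2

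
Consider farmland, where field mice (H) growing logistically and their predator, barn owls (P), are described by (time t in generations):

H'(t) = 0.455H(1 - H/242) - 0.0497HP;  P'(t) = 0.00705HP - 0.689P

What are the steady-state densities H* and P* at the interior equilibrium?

From dP/dt = 0 with P > 0: 0.00705H* = 0.689, so H* = 97.7.
Substitute into dH/dt = 0: 0.455(1 - 97.7/242) = 0.0497P*.
The bracket is 0.596, giving P* = 0.271/0.0497 = 5.46.

H* ≈ 97.7, P* ≈ 5.46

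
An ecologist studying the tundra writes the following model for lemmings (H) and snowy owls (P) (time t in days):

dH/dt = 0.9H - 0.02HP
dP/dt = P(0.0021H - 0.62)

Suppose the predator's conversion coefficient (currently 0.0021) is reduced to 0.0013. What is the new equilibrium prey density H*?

At the interior fixed point, setting dP/dt = 0 with P > 0 fixes H* = (predator death rate)/(HP coefficient) — independent of the other coefficients.
With the change, H* = 0.62/0.0013 = 477; it rises from 295.

H* ≈ 477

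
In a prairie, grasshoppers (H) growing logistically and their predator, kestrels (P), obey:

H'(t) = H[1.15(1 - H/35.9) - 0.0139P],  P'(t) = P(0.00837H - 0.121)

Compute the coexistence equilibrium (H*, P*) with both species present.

H* ≈ 14.5, P* ≈ 49.4

From dP/dt = 0 with P > 0: 0.00837H* = 0.121, so H* = 14.5.
Substitute into dH/dt = 0: 1.15(1 - 14.5/35.9) = 0.0139P*.
The bracket is 0.597, giving P* = 0.687/0.0139 = 49.4.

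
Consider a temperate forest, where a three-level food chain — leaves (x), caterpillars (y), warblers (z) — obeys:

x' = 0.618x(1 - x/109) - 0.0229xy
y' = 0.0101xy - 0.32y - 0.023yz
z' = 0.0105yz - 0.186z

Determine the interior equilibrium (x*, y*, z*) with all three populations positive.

x* ≈ 37.5, y* ≈ 17.7, z* ≈ 2.53

From dz/dt = 0: 0.0105y* = 0.186, so y* = 17.7.
From dx/dt = 0: 0.618(1 - x*/109) = 0.0229·17.7, giving x* = 109·(1 - 0.656) = 37.5.
From dy/dt = 0: 0.0101·37.5 - 0.32 = 0.023z*, so z* = 0.0583/0.023 = 2.53.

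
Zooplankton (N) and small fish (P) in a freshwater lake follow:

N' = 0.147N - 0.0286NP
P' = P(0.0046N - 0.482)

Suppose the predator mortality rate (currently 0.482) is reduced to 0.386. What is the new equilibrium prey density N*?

At the interior fixed point, setting dP/dt = 0 with P > 0 fixes N* = (predator death rate)/(NP coefficient) — independent of the other coefficients.
With the change, N* = 0.386/0.0046 = 83.9; it falls from 105.

N* ≈ 83.9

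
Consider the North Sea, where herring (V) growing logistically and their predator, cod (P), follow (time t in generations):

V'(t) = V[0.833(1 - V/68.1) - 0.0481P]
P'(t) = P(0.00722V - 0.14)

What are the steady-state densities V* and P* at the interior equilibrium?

V* ≈ 19.4, P* ≈ 12.4

From dP/dt = 0 with P > 0: 0.00722V* = 0.14, so V* = 19.4.
Substitute into dV/dt = 0: 0.833(1 - 19.4/68.1) = 0.0481P*.
The bracket is 0.715, giving P* = 0.596/0.0481 = 12.4.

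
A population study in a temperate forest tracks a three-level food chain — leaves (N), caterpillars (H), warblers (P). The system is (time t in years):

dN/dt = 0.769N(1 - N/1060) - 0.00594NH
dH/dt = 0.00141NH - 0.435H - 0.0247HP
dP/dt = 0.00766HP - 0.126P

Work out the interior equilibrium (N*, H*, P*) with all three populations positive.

N* ≈ 925, H* ≈ 16.4, P* ≈ 35.2

From dP/dt = 0: 0.00766H* = 0.126, so H* = 16.4.
From dN/dt = 0: 0.769(1 - N*/1060) = 0.00594·16.4, giving N* = 1060·(1 - 0.127) = 925.
From dH/dt = 0: 0.00141·925 - 0.435 = 0.0247P*, so P* = 0.87/0.0247 = 35.2.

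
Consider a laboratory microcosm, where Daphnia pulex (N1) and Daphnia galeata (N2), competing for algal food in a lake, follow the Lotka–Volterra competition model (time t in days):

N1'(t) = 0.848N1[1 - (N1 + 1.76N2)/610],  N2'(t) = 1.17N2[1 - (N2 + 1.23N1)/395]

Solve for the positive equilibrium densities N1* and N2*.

Setting both brackets to zero gives the nullclines N1 + 1.76N2 = 610 and 1.23N1 + N2 = 395.
Substituting N2 = 395 - 1.23N1 into the first: N1(1 - 1.76·1.23) = 610 - 1.76·395.
So N1* = -85.2/-1.16 = 73.1, and then N2* = 395 - 1.23·73.1 = 305.

N1* ≈ 73.1, N2* ≈ 305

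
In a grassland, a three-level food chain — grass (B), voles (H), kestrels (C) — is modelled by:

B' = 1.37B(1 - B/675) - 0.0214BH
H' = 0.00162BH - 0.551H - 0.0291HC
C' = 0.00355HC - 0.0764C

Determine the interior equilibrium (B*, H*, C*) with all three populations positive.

From dC/dt = 0: 0.00355H* = 0.0764, so H* = 21.5.
From dB/dt = 0: 1.37(1 - B*/675) = 0.0214·21.5, giving B* = 675·(1 - 0.336) = 448.
From dH/dt = 0: 0.00162·448 - 0.551 = 0.0291C*, so C* = 0.175/0.0291 = 6.01.

B* ≈ 448, H* ≈ 21.5, C* ≈ 6.01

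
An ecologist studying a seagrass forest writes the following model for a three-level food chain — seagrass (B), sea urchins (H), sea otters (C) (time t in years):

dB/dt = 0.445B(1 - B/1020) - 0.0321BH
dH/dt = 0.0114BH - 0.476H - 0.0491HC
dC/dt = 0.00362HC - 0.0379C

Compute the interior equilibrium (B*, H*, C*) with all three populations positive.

From dC/dt = 0: 0.00362H* = 0.0379, so H* = 10.5.
From dB/dt = 0: 0.445(1 - B*/1020) = 0.0321·10.5, giving B* = 1020·(1 - 0.755) = 250.
From dH/dt = 0: 0.0114·250 - 0.476 = 0.0491C*, so C* = 2.37/0.0491 = 48.3.

B* ≈ 250, H* ≈ 10.5, C* ≈ 48.3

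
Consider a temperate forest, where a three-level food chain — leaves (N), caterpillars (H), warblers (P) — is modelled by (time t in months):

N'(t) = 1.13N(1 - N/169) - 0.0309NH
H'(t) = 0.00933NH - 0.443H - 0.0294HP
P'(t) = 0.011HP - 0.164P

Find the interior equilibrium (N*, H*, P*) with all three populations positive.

N* ≈ 100, H* ≈ 14.9, P* ≈ 16.7

From dP/dt = 0: 0.011H* = 0.164, so H* = 14.9.
From dN/dt = 0: 1.13(1 - N*/169) = 0.0309·14.9, giving N* = 169·(1 - 0.408) = 100.
From dH/dt = 0: 0.00933·100 - 0.443 = 0.0294P*, so P* = 0.491/0.0294 = 16.7.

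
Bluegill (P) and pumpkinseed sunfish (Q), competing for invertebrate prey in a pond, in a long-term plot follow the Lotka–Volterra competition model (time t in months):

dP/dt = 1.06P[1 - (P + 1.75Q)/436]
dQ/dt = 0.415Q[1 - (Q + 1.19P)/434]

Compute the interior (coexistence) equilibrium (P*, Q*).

Setting both brackets to zero gives the nullclines P + 1.75Q = 436 and 1.19P + Q = 434.
Substituting Q = 434 - 1.19P into the first: P(1 - 1.75·1.19) = 436 - 1.75·434.
So P* = -324/-1.08 = 299, and then Q* = 434 - 1.19·299 = 78.4.

P* ≈ 299, Q* ≈ 78.4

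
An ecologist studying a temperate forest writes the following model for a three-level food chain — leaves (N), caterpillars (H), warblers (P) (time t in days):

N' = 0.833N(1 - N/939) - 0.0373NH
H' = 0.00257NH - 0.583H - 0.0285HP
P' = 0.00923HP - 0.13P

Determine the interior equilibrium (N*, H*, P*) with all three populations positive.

From dP/dt = 0: 0.00923H* = 0.13, so H* = 14.1.
From dN/dt = 0: 0.833(1 - N*/939) = 0.0373·14.1, giving N* = 939·(1 - 0.631) = 347.
From dH/dt = 0: 0.00257·347 - 0.583 = 0.0285P*, so P* = 0.308/0.0285 = 10.8.

N* ≈ 347, H* ≈ 14.1, P* ≈ 10.8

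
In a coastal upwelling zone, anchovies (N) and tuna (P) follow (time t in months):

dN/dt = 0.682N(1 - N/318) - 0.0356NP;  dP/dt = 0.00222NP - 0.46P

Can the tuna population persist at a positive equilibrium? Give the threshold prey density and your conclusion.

Threshold N = 207; K > 207, so yes, the predator persists.

The predator equation gives dP/dt > 0 only when N > 0.46/0.00222 = 207.
Without the predator, N → K = 318. Since 318 > 207, the predator can invade and persist.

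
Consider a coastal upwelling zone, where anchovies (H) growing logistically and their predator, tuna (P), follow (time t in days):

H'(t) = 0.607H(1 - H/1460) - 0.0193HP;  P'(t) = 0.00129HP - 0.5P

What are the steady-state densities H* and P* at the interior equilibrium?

H* ≈ 388, P* ≈ 23.1

From dP/dt = 0 with P > 0: 0.00129H* = 0.5, so H* = 388.
Substitute into dH/dt = 0: 0.607(1 - 388/1460) = 0.0193P*.
The bracket is 0.735, giving P* = 0.446/0.0193 = 23.1.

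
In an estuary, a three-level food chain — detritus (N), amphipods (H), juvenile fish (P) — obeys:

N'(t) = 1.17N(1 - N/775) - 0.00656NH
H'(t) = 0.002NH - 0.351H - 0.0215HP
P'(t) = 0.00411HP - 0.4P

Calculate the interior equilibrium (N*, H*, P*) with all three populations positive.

From dP/dt = 0: 0.00411H* = 0.4, so H* = 97.3.
From dN/dt = 0: 1.17(1 - N*/775) = 0.00656·97.3, giving N* = 775·(1 - 0.546) = 352.
From dH/dt = 0: 0.002·352 - 0.351 = 0.0215P*, so P* = 0.353/0.0215 = 16.4.

N* ≈ 352, H* ≈ 97.3, P* ≈ 16.4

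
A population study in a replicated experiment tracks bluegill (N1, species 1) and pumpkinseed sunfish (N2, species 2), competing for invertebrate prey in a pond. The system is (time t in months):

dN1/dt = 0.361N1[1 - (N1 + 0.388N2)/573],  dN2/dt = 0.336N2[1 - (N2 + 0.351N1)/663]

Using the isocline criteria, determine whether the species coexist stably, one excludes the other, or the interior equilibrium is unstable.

Compare the nullcline intercepts: K1/α12 = 573/0.388 = 1480 > K2 = 663; K2/α21 = 663/0.351 = 1890 > K1 = 573.
Since both inequalities hold, each species can invade when rare, so the interior equilibrium is stable.

stable coexistence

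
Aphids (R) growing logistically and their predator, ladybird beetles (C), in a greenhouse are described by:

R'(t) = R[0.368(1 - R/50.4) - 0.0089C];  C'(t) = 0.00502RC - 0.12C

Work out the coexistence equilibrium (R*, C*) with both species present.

R* ≈ 23.9, C* ≈ 21.7

From dC/dt = 0 with C > 0: 0.00502R* = 0.12, so R* = 23.9.
Substitute into dR/dt = 0: 0.368(1 - 23.9/50.4) = 0.0089C*.
The bracket is 0.526, giving C* = 0.193/0.0089 = 21.7.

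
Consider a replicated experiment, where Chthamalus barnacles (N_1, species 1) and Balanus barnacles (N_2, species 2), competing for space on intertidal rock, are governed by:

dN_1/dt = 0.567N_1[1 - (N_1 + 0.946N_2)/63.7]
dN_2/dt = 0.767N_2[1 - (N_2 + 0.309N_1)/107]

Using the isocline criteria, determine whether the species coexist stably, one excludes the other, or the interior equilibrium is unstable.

Compare the nullcline intercepts: K1/α12 = 63.7/0.946 = 67.3 < K2 = 107; K2/α21 = 107/0.309 = 346 > K1 = 63.7.
Since the inequalities point opposite ways, species 2 can invade but species 1 cannot.

species 2 excludes species 1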